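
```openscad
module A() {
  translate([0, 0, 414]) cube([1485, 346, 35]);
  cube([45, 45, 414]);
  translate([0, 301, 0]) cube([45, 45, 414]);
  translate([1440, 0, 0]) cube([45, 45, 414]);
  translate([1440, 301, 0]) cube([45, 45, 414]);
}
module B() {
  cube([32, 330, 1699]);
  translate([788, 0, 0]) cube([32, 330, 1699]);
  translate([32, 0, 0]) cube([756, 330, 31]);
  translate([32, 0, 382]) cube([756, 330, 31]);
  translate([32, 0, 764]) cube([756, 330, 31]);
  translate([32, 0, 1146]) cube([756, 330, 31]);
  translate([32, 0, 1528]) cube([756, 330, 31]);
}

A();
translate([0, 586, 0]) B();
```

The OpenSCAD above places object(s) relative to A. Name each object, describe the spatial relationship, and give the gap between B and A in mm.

A is a bench. B is a bookshelf. The bookshelf is on the floor beside the bench on its +y side. The gap between the bookshelf and the bench is 240 mm.

The bookshelf's nearest face is 240 mm from the bench's +y face.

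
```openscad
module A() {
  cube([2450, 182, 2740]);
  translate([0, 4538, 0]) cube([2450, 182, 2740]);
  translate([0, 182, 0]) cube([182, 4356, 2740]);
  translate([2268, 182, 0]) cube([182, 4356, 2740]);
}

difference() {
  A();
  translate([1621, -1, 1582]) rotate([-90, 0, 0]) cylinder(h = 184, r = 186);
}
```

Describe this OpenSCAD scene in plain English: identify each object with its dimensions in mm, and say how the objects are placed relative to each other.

A is a box-shaped house frame (walls only): outside footprint 2450×4720 mm, wall height 2740 mm, wall thickness 182 mm. The two y-facing walls run the full x-width; the two x-facing walls fit between the inner faces of the y-facing walls.

The house frame has a circular hole of radius 186 mm through its front wall, centred at (x = 1621, z = 1582).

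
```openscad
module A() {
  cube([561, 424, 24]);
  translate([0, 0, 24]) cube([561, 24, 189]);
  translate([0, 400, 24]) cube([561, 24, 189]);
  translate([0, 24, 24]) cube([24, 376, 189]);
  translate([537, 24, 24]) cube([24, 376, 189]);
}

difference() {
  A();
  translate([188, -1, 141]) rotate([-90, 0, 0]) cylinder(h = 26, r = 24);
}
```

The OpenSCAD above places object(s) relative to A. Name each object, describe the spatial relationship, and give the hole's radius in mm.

The subtracted cylinder has r = 24 mm.

A is an open box. The open box has a circular hole through its front wall. The hole's radius is 24 mm.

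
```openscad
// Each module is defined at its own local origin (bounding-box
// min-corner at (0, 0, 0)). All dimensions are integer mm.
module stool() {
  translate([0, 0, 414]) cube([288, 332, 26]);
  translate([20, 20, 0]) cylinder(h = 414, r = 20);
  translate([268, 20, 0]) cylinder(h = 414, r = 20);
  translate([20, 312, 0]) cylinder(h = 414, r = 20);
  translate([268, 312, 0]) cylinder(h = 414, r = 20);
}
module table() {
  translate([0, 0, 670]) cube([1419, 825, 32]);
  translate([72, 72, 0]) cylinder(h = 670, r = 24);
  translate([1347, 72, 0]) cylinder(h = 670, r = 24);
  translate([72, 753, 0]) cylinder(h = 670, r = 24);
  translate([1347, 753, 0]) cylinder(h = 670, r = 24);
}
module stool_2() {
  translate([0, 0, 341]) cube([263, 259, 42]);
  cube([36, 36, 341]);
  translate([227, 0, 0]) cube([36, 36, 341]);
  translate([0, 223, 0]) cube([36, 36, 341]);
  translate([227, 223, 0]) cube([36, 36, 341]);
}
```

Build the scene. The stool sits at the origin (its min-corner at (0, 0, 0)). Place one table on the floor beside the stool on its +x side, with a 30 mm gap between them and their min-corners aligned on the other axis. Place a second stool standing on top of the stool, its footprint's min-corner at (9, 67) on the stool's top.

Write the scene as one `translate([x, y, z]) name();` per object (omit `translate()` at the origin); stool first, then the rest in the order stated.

stool();
translate([318, 0, 0]) table();
translate([9, 67, 440]) stool_2();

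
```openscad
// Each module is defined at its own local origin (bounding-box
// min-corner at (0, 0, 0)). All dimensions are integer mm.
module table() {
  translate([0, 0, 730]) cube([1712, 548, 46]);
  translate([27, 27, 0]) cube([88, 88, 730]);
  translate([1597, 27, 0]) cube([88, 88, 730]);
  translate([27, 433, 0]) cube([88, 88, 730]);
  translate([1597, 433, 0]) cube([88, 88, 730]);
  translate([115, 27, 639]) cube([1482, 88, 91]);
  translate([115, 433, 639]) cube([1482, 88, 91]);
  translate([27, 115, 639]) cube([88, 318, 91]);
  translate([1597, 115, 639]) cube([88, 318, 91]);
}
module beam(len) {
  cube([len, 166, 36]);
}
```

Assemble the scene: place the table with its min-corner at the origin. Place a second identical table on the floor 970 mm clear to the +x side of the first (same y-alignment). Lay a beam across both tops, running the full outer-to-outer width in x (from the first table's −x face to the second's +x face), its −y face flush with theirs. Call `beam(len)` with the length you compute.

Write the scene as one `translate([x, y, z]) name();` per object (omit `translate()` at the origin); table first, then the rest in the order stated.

table();
translate([2682, 0, 0]) table();
translate([0, 0, 776]) beam(4394);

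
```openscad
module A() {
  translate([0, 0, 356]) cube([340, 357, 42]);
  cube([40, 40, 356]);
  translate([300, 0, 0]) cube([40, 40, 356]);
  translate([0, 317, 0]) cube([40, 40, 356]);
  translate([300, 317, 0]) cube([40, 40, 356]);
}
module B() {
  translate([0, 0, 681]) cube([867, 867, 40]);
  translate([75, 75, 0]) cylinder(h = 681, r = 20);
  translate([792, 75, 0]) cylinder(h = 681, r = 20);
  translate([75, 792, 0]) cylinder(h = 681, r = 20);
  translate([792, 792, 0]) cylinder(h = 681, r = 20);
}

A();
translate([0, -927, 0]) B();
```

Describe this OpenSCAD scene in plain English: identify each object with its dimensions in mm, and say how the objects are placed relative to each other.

A is a simple wooden stool: a rectangular seat 340 mm (x) by 357 mm (y), 42 mm thick, top face at z = 398 mm, on four square legs, each 40×40 mm in cross-section. The legs rest on z = 0, each flush with a corner of the seat.

B is a table with a 867×867 mm rectangular top, 40 mm thick, top surface at z = 721 mm, supported by four round legs of 40 mm diameter, each leg's bounding box inset 55 mm from the nearest pair of top edges, running from the floor.

The table is on the floor beside the stool on its −y side.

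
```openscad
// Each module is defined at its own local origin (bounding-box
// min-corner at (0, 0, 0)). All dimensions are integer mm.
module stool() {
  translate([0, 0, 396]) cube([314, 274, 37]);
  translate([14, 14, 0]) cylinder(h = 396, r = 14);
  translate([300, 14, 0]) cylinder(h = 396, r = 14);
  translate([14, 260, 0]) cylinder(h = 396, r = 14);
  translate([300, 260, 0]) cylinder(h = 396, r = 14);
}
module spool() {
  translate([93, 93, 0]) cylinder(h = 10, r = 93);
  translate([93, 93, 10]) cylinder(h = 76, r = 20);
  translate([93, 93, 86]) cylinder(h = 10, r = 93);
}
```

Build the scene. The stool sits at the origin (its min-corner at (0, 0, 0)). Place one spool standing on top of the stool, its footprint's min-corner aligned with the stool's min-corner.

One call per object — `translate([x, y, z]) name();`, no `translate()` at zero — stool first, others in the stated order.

stool();
translate([0, 0, 433]) spool();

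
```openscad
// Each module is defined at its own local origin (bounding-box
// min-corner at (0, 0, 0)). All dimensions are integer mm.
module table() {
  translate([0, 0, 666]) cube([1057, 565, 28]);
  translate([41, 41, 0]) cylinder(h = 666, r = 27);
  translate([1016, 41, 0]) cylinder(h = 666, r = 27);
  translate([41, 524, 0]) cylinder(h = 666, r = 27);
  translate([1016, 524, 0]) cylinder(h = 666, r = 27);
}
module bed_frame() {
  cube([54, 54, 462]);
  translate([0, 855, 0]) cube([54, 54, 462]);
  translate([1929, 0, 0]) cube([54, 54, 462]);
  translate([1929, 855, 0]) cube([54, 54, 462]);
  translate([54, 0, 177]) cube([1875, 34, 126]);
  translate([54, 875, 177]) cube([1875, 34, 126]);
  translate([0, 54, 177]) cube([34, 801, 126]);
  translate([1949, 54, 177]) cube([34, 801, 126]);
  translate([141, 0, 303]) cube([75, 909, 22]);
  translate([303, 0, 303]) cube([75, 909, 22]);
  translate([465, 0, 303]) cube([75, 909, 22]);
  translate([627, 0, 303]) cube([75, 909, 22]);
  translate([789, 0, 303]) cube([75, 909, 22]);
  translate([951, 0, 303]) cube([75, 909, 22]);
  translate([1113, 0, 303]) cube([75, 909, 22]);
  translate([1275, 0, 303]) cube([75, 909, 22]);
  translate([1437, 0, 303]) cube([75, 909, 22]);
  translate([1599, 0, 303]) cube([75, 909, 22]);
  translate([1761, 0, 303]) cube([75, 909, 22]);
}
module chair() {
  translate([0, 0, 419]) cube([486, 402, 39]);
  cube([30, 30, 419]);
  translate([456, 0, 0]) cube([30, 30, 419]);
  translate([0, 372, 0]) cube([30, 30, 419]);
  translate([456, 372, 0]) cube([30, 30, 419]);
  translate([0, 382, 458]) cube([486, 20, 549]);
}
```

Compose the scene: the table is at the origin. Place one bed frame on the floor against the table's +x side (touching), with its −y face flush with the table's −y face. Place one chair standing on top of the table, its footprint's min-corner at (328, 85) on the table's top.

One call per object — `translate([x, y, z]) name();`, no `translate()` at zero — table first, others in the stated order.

table();
translate([1057, 0, 0]) bed_frame();
translate([328, 85, 694]) chair();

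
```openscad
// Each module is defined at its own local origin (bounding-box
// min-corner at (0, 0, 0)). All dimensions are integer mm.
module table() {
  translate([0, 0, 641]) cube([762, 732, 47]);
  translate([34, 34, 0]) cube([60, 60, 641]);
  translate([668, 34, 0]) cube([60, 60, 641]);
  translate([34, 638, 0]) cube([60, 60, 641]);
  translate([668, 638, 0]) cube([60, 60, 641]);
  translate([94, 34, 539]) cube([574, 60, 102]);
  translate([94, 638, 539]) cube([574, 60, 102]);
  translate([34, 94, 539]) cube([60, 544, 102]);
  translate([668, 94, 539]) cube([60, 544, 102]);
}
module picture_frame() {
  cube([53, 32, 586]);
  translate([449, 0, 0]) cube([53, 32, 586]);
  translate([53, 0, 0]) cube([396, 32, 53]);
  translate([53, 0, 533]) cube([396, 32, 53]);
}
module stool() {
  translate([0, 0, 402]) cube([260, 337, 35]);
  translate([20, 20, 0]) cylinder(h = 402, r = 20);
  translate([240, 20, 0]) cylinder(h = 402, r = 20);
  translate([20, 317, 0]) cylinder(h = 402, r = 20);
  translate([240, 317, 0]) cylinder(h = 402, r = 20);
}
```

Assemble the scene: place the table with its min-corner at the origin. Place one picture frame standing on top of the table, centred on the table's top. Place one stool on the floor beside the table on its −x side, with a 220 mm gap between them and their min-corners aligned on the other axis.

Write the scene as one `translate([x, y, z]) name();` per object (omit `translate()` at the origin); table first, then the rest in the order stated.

table();
translate([130, 350, 688]) picture_frame();
translate([-480, 0, 0]) stool();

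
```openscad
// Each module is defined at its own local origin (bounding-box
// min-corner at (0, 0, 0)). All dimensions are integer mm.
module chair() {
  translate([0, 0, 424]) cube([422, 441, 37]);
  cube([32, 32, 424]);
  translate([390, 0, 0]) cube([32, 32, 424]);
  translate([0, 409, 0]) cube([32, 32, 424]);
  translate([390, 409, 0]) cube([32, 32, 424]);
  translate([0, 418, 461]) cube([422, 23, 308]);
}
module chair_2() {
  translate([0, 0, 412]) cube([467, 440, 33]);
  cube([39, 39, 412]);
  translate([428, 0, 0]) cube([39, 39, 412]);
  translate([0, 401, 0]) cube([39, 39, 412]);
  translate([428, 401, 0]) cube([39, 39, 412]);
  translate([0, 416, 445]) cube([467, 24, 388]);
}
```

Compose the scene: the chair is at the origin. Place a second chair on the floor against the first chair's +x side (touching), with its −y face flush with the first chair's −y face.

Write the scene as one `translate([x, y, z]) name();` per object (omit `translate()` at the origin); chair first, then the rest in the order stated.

chair();
translate([422, 0, 0]) chair_2();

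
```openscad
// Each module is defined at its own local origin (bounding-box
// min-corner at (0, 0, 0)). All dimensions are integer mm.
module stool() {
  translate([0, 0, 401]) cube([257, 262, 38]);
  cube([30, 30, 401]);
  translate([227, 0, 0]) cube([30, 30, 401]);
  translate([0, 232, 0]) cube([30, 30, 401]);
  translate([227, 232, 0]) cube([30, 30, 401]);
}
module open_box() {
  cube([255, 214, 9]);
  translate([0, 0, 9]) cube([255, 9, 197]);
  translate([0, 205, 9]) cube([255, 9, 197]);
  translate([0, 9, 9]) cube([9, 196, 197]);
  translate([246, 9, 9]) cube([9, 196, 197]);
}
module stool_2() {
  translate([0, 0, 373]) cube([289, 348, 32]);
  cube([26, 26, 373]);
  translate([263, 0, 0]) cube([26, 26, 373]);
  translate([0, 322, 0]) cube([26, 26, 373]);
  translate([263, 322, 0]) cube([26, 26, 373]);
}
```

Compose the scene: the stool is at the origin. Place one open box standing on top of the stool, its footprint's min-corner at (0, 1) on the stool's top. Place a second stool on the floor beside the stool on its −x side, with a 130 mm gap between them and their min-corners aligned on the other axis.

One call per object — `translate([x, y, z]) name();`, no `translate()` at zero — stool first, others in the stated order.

stool();
translate([0, 1, 439]) open_box();
translate([-419, 0, 0]) stool_2();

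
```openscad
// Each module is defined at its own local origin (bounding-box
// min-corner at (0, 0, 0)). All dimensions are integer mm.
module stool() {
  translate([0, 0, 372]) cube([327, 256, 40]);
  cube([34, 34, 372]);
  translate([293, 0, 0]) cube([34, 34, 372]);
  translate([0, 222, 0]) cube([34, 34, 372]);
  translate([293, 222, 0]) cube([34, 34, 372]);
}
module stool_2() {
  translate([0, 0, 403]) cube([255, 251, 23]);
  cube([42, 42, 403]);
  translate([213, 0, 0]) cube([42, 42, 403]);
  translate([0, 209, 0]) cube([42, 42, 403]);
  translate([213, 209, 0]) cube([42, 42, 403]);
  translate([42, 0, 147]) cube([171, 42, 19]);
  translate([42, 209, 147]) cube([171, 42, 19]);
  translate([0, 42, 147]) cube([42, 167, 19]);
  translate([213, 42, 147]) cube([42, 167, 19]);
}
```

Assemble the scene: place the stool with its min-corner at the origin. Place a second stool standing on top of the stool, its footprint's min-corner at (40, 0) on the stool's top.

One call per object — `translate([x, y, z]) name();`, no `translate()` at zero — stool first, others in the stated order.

stool();
translate([40, 0, 412]) stool_2();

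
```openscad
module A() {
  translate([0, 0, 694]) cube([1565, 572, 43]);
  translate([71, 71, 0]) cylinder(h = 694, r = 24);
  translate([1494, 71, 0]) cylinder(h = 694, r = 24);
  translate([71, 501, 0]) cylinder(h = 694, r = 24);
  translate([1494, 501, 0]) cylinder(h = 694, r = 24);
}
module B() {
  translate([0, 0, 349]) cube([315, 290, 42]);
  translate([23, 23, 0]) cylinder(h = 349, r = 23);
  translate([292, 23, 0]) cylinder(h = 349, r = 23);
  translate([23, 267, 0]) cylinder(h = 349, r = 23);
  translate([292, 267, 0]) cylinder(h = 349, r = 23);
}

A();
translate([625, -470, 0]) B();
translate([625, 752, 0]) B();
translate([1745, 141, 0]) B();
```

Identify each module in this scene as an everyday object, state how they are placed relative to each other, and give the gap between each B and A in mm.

Each stool's nearest face is 180 mm from the table's bounding box.

A is a table. B is a stool. Three stools sit around the table at the −y, +y, +x sides. The gap between each stool and the table is 180 mm.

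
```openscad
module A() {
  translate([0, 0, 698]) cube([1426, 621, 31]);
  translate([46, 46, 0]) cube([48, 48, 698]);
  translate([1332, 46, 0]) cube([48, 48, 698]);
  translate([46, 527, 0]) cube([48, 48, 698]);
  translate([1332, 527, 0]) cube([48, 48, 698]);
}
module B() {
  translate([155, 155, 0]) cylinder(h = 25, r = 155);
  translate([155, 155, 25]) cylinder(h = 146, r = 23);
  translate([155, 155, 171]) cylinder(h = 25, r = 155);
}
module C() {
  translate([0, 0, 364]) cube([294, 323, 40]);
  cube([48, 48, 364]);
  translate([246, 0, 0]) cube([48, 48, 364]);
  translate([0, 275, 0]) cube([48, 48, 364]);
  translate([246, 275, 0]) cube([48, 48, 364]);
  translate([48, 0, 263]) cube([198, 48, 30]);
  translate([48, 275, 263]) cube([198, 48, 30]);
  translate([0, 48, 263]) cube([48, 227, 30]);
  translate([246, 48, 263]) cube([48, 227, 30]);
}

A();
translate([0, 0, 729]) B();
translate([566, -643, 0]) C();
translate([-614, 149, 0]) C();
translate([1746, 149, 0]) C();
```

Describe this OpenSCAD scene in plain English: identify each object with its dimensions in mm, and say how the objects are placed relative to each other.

A is a rectangular dining table. The top is 1426×621×31 mm with its upper surface at z = 729 mm. It stands on four 48×48 mm square legs, each inset 46 mm from the nearest pair of top edges, running from the floor to the underside of the top.

B is a spool: two coaxial disc flanges of radius 155 mm and thickness 25 mm, joined by a core cylinder of radius 23 mm and height 146 mm. The lower flange rests on z = 0 and the three cylinders share a vertical axis.

C is a four-legged stool. The seat is a 294×323×40 mm slab whose top surface is at z = 404 mm; four square legs, each 48×48 mm in cross-section, run from the floor (z = 0) to the underside of the seat, each flush with a corner of the seat. Four stretchers, 48 mm wide and 30 mm tall, connect adjacent legs with their undersides at z = 263 mm, each running between the inner faces of the legs it joins and aligned with the legs' outer faces on the other axis.

The spool is on top of the table. Three stools sit around the table at the −y, −x, +x sides.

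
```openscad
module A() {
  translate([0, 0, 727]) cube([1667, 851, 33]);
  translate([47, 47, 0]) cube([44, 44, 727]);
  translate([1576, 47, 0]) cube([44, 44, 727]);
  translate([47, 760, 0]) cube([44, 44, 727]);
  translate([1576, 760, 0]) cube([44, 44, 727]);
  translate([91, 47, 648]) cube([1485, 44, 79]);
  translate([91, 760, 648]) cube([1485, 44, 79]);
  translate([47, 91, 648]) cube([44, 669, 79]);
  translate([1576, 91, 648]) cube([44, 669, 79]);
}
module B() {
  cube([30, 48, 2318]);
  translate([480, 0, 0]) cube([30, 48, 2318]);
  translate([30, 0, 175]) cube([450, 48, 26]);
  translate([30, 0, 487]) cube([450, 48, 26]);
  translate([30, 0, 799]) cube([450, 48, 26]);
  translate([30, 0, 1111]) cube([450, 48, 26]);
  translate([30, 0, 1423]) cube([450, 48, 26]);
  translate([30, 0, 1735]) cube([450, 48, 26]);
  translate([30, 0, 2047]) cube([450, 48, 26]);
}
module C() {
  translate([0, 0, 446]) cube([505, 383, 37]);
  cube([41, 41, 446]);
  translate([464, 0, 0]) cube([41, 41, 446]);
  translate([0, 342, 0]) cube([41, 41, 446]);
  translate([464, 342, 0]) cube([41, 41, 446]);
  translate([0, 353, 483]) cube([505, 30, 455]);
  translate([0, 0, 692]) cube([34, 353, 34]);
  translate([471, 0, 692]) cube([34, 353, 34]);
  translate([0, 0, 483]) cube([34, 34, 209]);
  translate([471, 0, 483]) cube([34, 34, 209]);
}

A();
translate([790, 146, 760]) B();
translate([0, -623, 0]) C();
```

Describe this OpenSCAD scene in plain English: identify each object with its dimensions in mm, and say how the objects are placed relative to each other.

A is a table: top 1667 mm (x) × 851 mm (y), 33 mm thick, upper face at z = 760 mm, on four 44×44 mm square legs, each inset 47 mm from the nearest pair of top edges, running from z = 0 to the bottom of the top. Four apron rails, 44 mm thick and 79 mm tall, run between adjacent legs with their top edges flush with the underside of the top and their outer faces flush with the legs' outer faces.

B is a wooden ladder with two side rails of 30×48 mm section and 2318 mm height, set 510 mm apart overall. Between them run 7 rectangular rungs (48 mm deep, 26 mm thick), front faces flush with the rails' −y face. The bottom of the first rung is 175 mm above the floor and each subsequent rung is 312 mm higher than the one below.

C is a chair: 505×383 mm seat, 37 mm thick, top at z = 483 mm, on four 41 mm square corner legs flush with the seat edges. A 30 mm thick backrest slab spans the full seat width, extending 455 mm above the seat top, its back face flush with the seat's +y edge. Two armrests of 34×34 mm section run along each side from the seat's front edge to the front of the backrest, top faces 243 mm above the seat top and outer faces flush with the seat's x-edges; a 34×34 mm post under the front of each armrest stands on the seat at the front corner.

The ladder is on top of the table. The chair is on the floor beside the table on its −y side.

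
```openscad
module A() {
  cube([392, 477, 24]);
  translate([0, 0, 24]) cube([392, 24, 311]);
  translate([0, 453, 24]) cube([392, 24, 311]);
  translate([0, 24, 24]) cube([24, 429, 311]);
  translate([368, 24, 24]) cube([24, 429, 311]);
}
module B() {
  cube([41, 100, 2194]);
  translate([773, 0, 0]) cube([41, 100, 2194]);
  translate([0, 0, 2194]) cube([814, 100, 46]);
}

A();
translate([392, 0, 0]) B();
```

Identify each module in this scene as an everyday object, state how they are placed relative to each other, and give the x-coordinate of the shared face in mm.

The open box's +x face and the door frame's −x face are both at x = 392 mm.

A is an open box. B is a door frame. The door frame is against the open box's +x side, with their −y faces flush. The x-coordinate of the shared face is 392 mm.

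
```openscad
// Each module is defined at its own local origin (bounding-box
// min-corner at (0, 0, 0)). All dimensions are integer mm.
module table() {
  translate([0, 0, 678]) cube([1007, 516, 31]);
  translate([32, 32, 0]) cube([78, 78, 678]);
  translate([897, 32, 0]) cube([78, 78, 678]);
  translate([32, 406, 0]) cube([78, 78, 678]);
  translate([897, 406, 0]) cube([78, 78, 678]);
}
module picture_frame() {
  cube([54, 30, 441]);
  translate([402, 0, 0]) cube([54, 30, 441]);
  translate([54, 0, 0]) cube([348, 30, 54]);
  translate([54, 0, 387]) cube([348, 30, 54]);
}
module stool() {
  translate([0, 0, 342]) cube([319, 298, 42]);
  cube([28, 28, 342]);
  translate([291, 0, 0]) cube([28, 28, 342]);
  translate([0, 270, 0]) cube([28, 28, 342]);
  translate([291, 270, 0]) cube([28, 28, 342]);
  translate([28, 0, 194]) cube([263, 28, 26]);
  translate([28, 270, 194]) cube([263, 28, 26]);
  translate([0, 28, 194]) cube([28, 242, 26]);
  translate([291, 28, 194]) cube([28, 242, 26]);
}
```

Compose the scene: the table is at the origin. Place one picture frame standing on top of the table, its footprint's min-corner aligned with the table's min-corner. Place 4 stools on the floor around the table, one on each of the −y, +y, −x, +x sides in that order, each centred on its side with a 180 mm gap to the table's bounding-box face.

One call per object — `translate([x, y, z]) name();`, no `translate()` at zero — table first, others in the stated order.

table();
translate([0, 0, 709]) picture_frame();
translate([344, -478, 0]) stool();
translate([344, 696, 0]) stool();
translate([-499, 109, 0]) stool();
translate([1187, 109, 0]) stool();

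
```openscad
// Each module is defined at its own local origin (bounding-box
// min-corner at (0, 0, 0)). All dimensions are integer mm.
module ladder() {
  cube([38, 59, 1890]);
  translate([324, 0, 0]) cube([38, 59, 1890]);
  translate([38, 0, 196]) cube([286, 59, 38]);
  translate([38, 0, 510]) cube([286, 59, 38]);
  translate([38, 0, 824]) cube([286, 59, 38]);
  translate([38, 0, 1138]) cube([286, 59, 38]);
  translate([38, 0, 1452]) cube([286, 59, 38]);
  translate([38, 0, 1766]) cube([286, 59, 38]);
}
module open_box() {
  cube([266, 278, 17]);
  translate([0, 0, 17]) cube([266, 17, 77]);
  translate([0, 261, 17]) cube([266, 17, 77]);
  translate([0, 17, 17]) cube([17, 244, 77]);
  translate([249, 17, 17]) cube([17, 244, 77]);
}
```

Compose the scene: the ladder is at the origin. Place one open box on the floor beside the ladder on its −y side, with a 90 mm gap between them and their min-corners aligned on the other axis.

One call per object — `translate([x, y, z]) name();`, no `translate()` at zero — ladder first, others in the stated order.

ladder();
translate([0, -368, 0]) open_box();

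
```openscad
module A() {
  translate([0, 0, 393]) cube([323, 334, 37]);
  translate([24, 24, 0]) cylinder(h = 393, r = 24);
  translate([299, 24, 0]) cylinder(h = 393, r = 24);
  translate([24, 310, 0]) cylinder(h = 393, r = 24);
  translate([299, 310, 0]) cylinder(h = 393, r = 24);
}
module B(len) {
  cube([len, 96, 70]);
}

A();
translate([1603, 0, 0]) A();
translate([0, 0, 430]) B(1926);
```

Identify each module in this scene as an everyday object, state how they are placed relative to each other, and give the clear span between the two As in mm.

A is a stool. B is a beam. A beam spans the tops of two stools. The clear span between the two stools is 1280 mm.

Second stool starts at x = 1603; first ends at x = 323; clear span = 1603 − 323 = 1280 mm.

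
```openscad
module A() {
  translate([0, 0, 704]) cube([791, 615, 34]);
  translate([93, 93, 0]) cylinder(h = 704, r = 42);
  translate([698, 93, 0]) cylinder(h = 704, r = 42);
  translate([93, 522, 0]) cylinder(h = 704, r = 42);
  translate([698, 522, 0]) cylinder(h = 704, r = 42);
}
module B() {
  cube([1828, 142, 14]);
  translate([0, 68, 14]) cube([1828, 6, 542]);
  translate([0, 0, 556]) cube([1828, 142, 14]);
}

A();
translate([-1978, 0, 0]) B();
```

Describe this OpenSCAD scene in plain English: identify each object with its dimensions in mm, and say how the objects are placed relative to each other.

A is a table with a 791×615 mm rectangular top, 34 mm thick, top surface at z = 738 mm, supported by four round legs of 84 mm diameter, each leg's bounding box inset 51 mm from the nearest pair of top edges, running from the floor.

B is an I-beam lying along x, 1828 mm long. Overall section height 570 mm. Two flanges 142 mm wide (y) and 14 mm thick, one on the floor and one at the top; a web 6 mm thick runs between them, centred on the flange width.

The I-beam is on the floor beside the table on its −x side.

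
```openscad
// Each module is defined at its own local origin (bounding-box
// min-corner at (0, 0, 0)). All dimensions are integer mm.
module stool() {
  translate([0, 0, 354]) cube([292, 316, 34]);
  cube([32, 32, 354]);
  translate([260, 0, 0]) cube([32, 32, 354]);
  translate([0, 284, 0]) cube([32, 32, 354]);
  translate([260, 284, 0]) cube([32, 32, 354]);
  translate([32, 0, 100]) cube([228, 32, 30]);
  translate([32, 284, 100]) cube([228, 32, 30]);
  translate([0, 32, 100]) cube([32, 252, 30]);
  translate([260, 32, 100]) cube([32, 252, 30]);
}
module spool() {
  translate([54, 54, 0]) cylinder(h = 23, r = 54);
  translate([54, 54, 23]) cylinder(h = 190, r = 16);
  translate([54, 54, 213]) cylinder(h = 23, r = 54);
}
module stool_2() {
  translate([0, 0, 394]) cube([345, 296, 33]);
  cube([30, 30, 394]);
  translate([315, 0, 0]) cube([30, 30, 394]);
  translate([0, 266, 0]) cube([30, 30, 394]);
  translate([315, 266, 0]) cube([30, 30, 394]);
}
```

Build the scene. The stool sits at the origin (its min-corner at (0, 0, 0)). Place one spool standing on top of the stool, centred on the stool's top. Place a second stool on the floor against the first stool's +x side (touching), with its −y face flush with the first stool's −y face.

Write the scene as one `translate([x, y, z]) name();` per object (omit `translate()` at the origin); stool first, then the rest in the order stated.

stool();
translate([92, 104, 388]) spool();
translate([292, 0, 0]) stool_2();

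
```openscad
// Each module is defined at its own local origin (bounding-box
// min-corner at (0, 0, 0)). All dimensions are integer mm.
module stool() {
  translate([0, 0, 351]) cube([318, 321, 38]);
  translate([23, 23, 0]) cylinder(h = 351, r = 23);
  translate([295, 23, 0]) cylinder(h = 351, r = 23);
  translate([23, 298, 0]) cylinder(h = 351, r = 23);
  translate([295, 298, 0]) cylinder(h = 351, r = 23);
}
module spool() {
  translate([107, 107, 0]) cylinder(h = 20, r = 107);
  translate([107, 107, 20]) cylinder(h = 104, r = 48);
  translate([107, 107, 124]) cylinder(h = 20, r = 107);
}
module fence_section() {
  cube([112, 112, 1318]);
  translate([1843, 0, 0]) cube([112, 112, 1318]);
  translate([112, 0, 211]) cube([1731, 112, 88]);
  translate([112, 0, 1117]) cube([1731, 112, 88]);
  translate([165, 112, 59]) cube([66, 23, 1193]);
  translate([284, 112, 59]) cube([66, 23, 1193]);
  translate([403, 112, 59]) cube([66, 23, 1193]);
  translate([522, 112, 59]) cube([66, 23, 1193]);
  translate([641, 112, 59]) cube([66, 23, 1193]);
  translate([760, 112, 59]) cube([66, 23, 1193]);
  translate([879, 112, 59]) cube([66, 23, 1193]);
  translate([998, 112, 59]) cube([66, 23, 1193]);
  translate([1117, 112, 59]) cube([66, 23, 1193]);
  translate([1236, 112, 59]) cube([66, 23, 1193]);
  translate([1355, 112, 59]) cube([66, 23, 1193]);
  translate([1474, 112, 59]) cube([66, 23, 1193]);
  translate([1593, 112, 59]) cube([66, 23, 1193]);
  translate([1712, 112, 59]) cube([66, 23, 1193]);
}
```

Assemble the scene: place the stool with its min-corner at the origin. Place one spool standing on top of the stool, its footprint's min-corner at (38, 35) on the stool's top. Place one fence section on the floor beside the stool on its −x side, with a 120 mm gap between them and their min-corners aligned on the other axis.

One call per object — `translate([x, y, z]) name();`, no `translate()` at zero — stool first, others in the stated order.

stool();
translate([38, 35, 389]) spool();
translate([-2075, 0, 0]) fence_section();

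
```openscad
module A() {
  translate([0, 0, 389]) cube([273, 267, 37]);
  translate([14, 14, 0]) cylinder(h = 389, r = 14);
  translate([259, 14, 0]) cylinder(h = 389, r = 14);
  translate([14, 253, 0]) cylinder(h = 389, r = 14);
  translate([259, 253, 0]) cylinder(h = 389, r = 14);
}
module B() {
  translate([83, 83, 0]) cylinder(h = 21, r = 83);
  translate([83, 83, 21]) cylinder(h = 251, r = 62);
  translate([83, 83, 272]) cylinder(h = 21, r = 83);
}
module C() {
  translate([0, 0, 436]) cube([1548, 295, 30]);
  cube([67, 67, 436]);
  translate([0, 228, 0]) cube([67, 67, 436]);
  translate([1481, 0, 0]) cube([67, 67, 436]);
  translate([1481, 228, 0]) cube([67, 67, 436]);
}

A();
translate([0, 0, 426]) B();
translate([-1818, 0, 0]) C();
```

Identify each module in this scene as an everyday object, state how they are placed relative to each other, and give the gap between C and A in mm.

The bench's nearest face is 270 mm from the stool's −x face.

A is a stool. B is a spool. C is a bench. The spool is on top of the stool. The bench is on the floor beside the stool on its −x side. The gap between the bench and the stool is 270 mm.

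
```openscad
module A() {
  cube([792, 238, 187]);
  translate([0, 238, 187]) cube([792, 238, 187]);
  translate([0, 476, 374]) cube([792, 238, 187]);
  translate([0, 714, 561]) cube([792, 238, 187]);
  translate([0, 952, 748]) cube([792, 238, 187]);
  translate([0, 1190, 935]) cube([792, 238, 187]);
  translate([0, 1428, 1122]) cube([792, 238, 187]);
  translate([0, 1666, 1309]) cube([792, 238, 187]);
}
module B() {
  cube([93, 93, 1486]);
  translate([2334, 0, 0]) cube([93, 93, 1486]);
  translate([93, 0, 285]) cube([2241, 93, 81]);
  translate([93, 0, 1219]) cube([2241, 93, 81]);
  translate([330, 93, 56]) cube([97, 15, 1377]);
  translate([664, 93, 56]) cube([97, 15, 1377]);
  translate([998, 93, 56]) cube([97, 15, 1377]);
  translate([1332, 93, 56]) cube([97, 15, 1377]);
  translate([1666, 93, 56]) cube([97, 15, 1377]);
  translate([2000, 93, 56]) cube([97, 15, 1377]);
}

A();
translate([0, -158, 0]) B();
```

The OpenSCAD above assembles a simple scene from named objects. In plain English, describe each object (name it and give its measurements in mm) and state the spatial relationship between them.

A is a straight staircase of 8 solid steps. Each step is 792 mm wide (x), 238 mm deep (y, the going) and 187 mm tall (the rise). The first step rests on the floor; each subsequent step sits one going further in +y and one rise higher in +z, directly behind and above the previous step with no overlap.

B is a fence section. Two 93×93 mm posts, 1486 mm tall, stand on the floor with a clear span of 2241 mm between their inner faces. Two horizontal rails of 93×81 mm section span the gap between the posts with their undersides at z = 285 mm and z = 1219 mm, flush with the posts' −y face. 6 pickets, each 97 mm wide, 15 mm thick and 1377 mm tall, are fixed to the +y face of the rails with their bottoms at z = 56 mm, evenly spaced across the span with equal gaps (rounded down to the nearest mm) at the −x end and between each pair — any rounding remainder accumulates at the +x end.

The fence section is on the floor beside the staircase on its −y side.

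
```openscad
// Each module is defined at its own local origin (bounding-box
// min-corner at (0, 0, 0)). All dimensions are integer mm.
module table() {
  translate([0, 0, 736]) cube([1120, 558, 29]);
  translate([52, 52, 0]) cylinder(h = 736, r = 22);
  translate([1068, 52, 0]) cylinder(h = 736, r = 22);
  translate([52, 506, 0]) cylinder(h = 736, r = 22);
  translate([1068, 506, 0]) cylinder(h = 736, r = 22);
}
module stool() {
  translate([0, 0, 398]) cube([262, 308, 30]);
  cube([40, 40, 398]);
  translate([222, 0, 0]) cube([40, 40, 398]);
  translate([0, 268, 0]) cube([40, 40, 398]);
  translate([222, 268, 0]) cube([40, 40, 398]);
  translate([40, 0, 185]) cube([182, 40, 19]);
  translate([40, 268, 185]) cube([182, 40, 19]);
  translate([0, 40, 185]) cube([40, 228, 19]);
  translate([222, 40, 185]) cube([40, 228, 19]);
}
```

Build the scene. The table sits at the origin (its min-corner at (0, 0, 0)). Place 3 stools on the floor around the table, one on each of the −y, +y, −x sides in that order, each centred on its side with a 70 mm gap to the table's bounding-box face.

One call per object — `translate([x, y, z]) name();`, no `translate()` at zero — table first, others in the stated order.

table();
translate([429, -378, 0]) stool();
translate([429, 628, 0]) stool();
translate([-332, 125, 0]) stool();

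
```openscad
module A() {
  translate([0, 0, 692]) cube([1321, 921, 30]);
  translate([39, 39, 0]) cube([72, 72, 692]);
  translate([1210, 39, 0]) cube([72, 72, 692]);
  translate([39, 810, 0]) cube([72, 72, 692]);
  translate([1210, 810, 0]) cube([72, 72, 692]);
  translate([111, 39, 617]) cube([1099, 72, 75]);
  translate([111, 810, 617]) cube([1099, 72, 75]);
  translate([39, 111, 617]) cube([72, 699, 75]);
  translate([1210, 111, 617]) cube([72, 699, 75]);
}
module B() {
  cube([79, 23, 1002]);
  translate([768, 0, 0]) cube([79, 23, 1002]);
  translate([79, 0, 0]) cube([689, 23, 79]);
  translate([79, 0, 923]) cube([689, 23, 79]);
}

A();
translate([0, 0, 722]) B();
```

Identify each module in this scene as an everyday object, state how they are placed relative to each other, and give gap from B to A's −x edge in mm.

The picture frame's min-x is at 0; the table's min-x is 0; gap = 0 mm.

A is a table. B is a picture frame. The picture frame is on top of the table. The gap from the picture frame to the table's −x edge is 0 mm.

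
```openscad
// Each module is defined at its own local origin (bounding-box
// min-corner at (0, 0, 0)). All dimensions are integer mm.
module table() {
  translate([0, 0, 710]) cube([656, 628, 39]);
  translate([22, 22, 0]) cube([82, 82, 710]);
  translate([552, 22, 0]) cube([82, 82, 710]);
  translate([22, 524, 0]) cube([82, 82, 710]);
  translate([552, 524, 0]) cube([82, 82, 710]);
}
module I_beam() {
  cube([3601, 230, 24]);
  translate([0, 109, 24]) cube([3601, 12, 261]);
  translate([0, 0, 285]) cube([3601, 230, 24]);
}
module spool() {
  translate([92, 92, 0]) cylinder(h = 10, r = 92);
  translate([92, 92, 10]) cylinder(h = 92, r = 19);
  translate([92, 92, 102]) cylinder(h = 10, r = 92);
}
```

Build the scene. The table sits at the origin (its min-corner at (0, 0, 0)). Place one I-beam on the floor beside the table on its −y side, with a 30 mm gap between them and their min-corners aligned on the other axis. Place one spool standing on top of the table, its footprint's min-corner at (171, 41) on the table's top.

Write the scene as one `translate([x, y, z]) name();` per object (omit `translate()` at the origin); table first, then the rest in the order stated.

table();
translate([0, -260, 0]) I_beam();
translate([171, 41, 749]) spool();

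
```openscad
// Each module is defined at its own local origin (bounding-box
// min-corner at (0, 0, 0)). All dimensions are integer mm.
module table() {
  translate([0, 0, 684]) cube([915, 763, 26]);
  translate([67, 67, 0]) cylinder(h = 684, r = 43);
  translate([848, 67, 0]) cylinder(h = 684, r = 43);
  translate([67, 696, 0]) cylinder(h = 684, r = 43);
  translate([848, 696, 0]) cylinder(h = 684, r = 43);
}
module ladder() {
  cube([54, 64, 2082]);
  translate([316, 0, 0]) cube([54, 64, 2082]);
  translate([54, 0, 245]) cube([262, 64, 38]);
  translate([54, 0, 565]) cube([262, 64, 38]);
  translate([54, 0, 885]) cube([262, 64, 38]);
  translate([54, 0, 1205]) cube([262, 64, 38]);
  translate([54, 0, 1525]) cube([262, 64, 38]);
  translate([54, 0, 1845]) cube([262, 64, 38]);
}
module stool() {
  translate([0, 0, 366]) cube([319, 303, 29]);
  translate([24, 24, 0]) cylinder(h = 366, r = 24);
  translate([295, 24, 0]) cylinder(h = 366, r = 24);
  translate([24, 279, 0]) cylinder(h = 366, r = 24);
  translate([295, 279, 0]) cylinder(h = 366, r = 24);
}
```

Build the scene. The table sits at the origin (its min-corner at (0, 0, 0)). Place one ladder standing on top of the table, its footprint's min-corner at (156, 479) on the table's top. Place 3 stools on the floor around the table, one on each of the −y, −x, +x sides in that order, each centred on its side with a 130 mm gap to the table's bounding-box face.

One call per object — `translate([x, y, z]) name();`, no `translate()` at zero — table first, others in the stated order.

table();
translate([156, 479, 710]) ladder();
translate([298, -433, 0]) stool();
translate([-449, 230, 0]) stool();
translate([1045, 230, 0]) stool();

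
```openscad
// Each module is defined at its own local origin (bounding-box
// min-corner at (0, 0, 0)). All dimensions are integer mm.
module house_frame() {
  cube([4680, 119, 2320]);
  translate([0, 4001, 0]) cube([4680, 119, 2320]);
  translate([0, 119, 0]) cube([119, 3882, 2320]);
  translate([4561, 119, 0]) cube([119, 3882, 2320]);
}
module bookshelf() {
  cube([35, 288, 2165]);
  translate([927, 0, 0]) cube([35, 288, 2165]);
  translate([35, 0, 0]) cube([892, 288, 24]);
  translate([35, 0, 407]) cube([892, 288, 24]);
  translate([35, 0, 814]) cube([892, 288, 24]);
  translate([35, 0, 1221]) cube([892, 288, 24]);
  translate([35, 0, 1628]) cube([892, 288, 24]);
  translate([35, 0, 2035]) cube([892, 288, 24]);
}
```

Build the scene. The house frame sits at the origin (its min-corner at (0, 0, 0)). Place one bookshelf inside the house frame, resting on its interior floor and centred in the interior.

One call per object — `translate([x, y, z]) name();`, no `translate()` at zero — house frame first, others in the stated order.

house_frame();
translate([1859, 1916, 0]) bookshelf();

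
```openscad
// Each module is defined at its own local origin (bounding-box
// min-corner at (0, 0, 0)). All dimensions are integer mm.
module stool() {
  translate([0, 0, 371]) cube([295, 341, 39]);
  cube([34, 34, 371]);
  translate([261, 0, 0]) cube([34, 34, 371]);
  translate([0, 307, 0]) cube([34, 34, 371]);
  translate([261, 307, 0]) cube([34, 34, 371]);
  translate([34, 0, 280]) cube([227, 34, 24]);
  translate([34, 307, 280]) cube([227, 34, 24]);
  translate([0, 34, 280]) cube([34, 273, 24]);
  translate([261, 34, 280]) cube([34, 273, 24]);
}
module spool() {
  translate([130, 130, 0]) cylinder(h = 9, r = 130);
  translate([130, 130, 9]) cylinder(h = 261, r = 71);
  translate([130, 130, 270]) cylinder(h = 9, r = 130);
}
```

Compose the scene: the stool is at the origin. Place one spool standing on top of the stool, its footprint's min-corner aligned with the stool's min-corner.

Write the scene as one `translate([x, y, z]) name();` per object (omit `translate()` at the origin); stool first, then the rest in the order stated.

stool();
translate([0, 0, 410]) spool();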